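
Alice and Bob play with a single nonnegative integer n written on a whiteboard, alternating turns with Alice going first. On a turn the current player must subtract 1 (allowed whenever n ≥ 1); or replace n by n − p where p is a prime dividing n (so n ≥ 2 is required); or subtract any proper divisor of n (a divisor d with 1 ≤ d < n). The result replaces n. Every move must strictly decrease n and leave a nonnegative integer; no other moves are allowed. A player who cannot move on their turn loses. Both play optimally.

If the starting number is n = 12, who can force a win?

Alice wins.

Positions with no move are L. A position that does have a move is losing for the player to move precisely when every available move leads to a winning position for the opponent. Fill in the labels:
n=0: no move → L
n=1: reaches L-position 0 → W
n=2: reaches L-position 0 → W
n=3: reaches L-position 0 → W
n=4: only reaches 2(W), 3(W), all W → L
n=5: reaches L-position 0 → W
n=6: reaches L-position 4 → W
n=7: reaches L-position 0 → W
n=8: reaches L-position 4 → W
n=9: only reaches 6(W), 8(W), all W → L
n=10: reaches L-position 9 → W
n=11: reaches L-position 0 → W
n=12: reaches L-position 9 → W
The starting position 12 is W: Alice should move to 9, handing over an L position.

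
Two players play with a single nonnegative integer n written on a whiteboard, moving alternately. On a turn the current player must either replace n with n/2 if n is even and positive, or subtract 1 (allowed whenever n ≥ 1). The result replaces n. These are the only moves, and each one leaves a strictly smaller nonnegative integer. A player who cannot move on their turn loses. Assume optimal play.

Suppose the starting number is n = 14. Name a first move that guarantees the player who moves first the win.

Label each position W (a win for the player to move) or L (a loss). A position with no legal move is L; any other position is W exactly when some move reaches an L, and L when every move reaches a W.
n=0: no move → L
n=1: can move to 0, which is L ⇒ W
n=2: the only move is to 1(W), a W ⇒ L
n=3: can move to 2, which is L ⇒ W
n=4: can move to 2, which is L ⇒ W
n=5: the only move is to 4(W), a W ⇒ L
n=6: can move to 5, which is L ⇒ W
n=7: the only move is to 6(W), a W ⇒ L
n=8: can move to 7, which is L ⇒ W
n=9: the only move is to 8(W), a W ⇒ L
n=10: can move to 5, which is L ⇒ W
n=11: the only move is to 10(W), a W ⇒ L
n=12: can move to 11, which is L ⇒ W
n=13: the only move is to 12(W), a W ⇒ L
n=14: can move to 7, which is L ⇒ W
From 14, the L positions reachable in one move are: 7, 13. Any move reaching one of these is winning.

Move to 7.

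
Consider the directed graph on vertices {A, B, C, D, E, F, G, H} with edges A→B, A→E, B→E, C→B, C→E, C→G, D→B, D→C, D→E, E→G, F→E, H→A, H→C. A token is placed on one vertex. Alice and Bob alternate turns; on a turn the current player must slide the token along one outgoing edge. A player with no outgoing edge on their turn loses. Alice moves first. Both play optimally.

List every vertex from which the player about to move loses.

B, F, G, H

Label each position W (a win for the player to move) or L (a loss). A position with no legal move is L; any other position is W exactly when some move reaches an L, and L when every move reaches a W.
Every edge goes from a vertex to one that appears earlier in the order G, E, B, C, D, F, A, H, so processing vertices in that order labels each vertex after all of its successors.
G: no outgoing edge → L
E: →G(L), so W
B: →E(W) only, which is W, so L
C: →B(L), so W
D: →B(L), so W
F: →E(W) only, which is W, so L
A: →B(L), so W
H: →A(W), C(W) — all W, so L
Reading off the rows marked L gives the requested list; there are 4 such vertices.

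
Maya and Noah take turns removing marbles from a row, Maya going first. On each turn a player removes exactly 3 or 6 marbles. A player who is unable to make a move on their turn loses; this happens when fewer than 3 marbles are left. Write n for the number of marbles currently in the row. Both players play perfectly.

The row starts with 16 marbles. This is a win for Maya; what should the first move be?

Remove 6, leaving 10.

Work bottom-up. With no move the player to move loses. Otherwise the position is W if at least one move leads to an L position for the opponent, and L if every move leads to a W.
n=0: no move → L
n=1: no move → L
n=2: no move → L
n=3: →0(L), so W
n=4: →1(L), so W
n=5: →2(L), so W
n=6: →0(L), so W
n=7: →1(L), so W
n=8: →2(L), so W
n=9: →6(W), 3(W) — all W, so L
n=10: →7(W), 4(W) — all W, so L
n=11: →8(W), 5(W) — all W, so L
n=12: →9(L), so W
n=13: →10(L), so W
n=14: →11(L), so W
n=15: →9(L), so W
n=16: →10(L), so W
From 16, the L positions reachable in one move are: 10.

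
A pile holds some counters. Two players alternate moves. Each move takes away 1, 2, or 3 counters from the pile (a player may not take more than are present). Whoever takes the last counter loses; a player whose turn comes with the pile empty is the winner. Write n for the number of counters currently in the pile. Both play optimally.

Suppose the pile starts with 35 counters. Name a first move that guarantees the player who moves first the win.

Remove 2, leaving 33.

Label each position W (a win for the player to move) or L (a loss). A position with no legal move is W; any other position is W exactly when some move reaches an L, and L when every move reaches a W.
n=0: no move; the opponent has just taken the last counter and therefore loses → W
n=1: →0(W) only, which is W, so L
n=2: →1(L), so W
n=3: →1(L), so W
n=4: →1(L), so W
n=5: →4(W), 3(W), 2(W) — all W, so L
n=6: →5(L), so W
n=7: →5(L), so W
n=8: →5(L), so W
n=9: →8(W), 7(W), 6(W) — all W, so L
n=10: →9(L), so W
n=11: →9(L), so W
n=12: →9(L), so W
n=13: →12(W), 11(W), 10(W) — all W, so L
n=14: →13(L), so W
n=15: →13(L), so W
n=16: →13(L), so W
n=17: →16(W), 15(W), 14(W) — all W, so L
n=18: →17(L), so W
n=19: →17(L), so W
n=20: →17(L), so W
n=21: →20(W), 19(W), 18(W) — all W, so L
n=22: →21(L), so W
n=23: →21(L), so W
n=24: →21(L), so W
n=25: →24(W), 23(W), 22(W) — all W, so L
n=26: →25(L), so W
n=27: →25(L), so W
n=28: →25(L), so W
n=29: →28(W), 27(W), 26(W) — all W, so L
n=30: →29(L), so W
n=31: →29(L), so W
n=32: →29(L), so W
n=33: →32(W), 31(W), 30(W) — all W, so L
n=34: →33(L), so W
n=35: →33(L), so W
From 35, the L positions reachable in one move are: 33.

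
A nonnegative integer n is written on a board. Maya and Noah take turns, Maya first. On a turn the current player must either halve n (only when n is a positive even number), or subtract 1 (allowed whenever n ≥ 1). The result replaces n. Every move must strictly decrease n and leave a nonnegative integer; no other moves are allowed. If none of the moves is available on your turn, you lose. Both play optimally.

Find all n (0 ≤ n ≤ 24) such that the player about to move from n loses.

0, 2, 5, 7, 9, 11, 13, 15, 17, 19, 21, 23

Use the standard recursion: the mover loses at a terminal position; elsewhere, the mover wins exactly when some move hands the opponent an L position.
n=0: no move → L
n=1: →0(L), so W
n=2: →1(W) only, which is W, so L
n=3: →2(L), so W
n=4: →2(L), so W
n=5: →4(W) only, which is W, so L
n=6: →5(L), so W
n=7: →6(W) only, which is W, so L
n=8: →7(L), so W
n=9: →8(W) only, which is W, so L
n=10: →5(L), so W
n=11: →10(W) only, which is W, so L
n=12: →11(L), so W
n=13: →12(W) only, which is W, so L
n=14: →7(L), so W
n=15: →14(W) only, which is W, so L
n=16: →15(L), so W
n=17: →16(W) only, which is W, so L
n=18: →9(L), so W
n=19: →18(W) only, which is W, so L
n=20: →19(L), so W
n=21: →20(W) only, which is W, so L
n=22: →11(L), so W
n=23: →22(W) only, which is W, so L
n=24: →23(L), so W
The losing starting values of n are exactly the entries labelled L in this table (12 of them).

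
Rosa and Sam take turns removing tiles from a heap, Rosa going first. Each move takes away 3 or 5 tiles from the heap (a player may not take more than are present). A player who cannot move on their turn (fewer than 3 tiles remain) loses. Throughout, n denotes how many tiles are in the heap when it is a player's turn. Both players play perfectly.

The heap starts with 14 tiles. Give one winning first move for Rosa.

Remove 5, leaving 9.

Use the standard recursion: the mover loses at a terminal position; elsewhere, the mover wins exactly when some move hands the opponent an L position.
n=0: no move → L
n=1: no move → L
n=2: no move → L
n=3: →0(L), so W
n=4: →1(L), so W
n=5: →2(L), so W
n=6: →1(L), so W
n=7: →2(L), so W
n=8: →5(W), 3(W) — all W, so L
n=9: →6(W), 4(W) — all W, so L
n=10: →7(W), 5(W) — all W, so L
n=11: →8(L), so W
n=12: →9(L), so W
n=13: →10(L), so W
n=14: →9(L), so W
From 14, the L positions reachable in one move are: 9.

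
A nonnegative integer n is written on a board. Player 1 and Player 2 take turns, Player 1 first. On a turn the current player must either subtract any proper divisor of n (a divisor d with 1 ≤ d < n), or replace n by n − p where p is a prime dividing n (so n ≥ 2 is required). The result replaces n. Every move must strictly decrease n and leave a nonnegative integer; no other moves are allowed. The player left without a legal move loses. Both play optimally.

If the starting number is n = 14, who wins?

Compute win/loss labels from the base case upward. A position with no move is L. Any other position is W if it can reach an L in one move, else L.
n=0: no move → L
n=1: no move → L
n=2: →0(L), so W
n=3: →0(L), so W
n=4: →2(W), 3(W) — all W, so L
n=5: →0(L), so W
n=6: →4(L), so W
n=7: →0(L), so W
n=8: →4(L), so W
n=9: →6(W), 8(W) — all W, so L
n=10: →9(L), so W
n=11: →0(L), so W
n=12: →9(L), so W
n=13: →0(L), so W
n=14: →7(W), 12(W), 13(W) — all W, so L
Every move from 14 reaches a W position, so the mover loses.

Player 2 wins.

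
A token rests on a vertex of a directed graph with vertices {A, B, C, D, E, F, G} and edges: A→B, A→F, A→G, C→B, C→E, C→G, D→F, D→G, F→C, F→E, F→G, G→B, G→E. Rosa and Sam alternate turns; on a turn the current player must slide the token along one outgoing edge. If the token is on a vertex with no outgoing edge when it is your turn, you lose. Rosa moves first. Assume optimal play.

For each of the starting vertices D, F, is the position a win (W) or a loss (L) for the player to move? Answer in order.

Label each position W (a win for the player to move) or L (a loss). A position with no legal move is L; any other position is W exactly when some move reaches an L, and L when every move reaches a W.
Every edge goes from a vertex to one that appears earlier in the order E, B, G, C, F, D, A, so processing vertices in that order labels each vertex after all of its successors.
E: no outgoing edge → L
B: no outgoing edge → L
G: can move to B, which is L ⇒ W
C: can move to B, which is L ⇒ W
F: can move to E, which is L ⇒ W
D: moves to F(W), G(W); every one is W ⇒ L
A: can move to B, which is L ⇒ W

D: L, F: W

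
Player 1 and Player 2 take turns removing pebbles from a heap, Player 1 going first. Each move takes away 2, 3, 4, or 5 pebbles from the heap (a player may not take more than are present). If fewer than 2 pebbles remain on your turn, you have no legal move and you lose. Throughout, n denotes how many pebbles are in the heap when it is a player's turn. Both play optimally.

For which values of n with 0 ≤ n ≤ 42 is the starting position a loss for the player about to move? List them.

0, 1, 7, 8, 14, 15, 21, 22, 28, 29, 35, 36, 42

Positions with no move are L. A position that does have a move is losing for the player to move precisely when every available move leads to a winning position for the opponent. Fill in the labels:
n=0: no move → L
n=1: no move → L
n=2: W (go to 0, an L position)
n=3: W (go to 1, an L position)
n=4: W (go to 1, an L position)
n=5: W (go to 1, an L position)
n=6: W (go to 1, an L position)
n=7: L (options 5(W), 4(W), 3(W), 2(W) are all W)
n=8: L (options 6(W), 5(W), 4(W), 3(W) are all W)
n=9: W (go to 7, an L position)
n=10: W (go to 8, an L position)
n=11: W (go to 8, an L position)
n=12: W (go to 8, an L position)
n=13: W (go to 8, an L position)
n=14: L (options 12(W), 11(W), 10(W), 9(W) are all W)
n=15: L (options 13(W), 12(W), 11(W), 10(W) are all W)
n=16: W (go to 14, an L position)
n=17: W (go to 15, an L position)
n=18: W (go to 15, an L position)
n=19: W (go to 15, an L position)
n=20: W (go to 15, an L position)
n=21: L (options 19(W), 18(W), 17(W), 16(W) are all W)
n=22: L (options 20(W), 19(W), 18(W), 17(W) are all W)
n=23: W (go to 21, an L position)
n=24: W (go to 22, an L position)
n=25: W (go to 22, an L position)
n=26: W (go to 22, an L position)
n=27: W (go to 22, an L position)
n=28: L (options 26(W), 25(W), 24(W), 23(W) are all W)
n=29: L (options 27(W), 26(W), 25(W), 24(W) are all W)
n=30: W (go to 28, an L position)
n=31: W (go to 29, an L position)
n=32: W (go to 29, an L position)
n=33: W (go to 29, an L position)
n=34: W (go to 29, an L position)
n=35: L (options 33(W), 32(W), 31(W), 30(W) are all W)
n=36: L (options 34(W), 33(W), 32(W), 31(W) are all W)
n=37: W (go to 35, an L position)
n=38: W (go to 36, an L position)
n=39: W (go to 36, an L position)
n=40: W (go to 36, an L position)
n=41: W (go to 36, an L position)
n=42: L (options 40(W), 39(W), 38(W), 37(W) are all W)
The losing starting values of n are exactly the entries labelled L in this table (13 of them).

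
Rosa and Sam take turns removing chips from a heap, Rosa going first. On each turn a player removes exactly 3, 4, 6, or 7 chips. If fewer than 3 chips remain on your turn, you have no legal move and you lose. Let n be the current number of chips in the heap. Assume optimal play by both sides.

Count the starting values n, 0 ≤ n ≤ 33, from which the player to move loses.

Positions with no move are L. A position that does have a move is losing for the player to move precisely when every available move leads to a winning position for the opponent. Fill in the labels:
n=0: no move → L
n=1: no move → L
n=2: no move → L
n=3: →0(L), so W
n=4: →1(L), so W
n=5: →2(L), so W
n=6: →2(L), so W
n=7: →1(L), so W
n=8: →2(L), so W
n=9: →2(L), so W
n=10: →7(W), 6(W), 4(W), 3(W) — all W, so L
n=11: →8(W), 7(W), 5(W), 4(W) — all W, so L
n=12: →9(W), 8(W), 6(W), 5(W) — all W, so L
n=13: →10(L), so W
n=14: →11(L), so W
n=15: →12(L), so W
n=16: →12(L), so W
n=17: →11(L), so W
n=18: →12(L), so W
n=19: →12(L), so W
n=20: →17(W), 16(W), 14(W), 13(W) — all W, so L
n=21: →18(W), 17(W), 15(W), 14(W) — all W, so L
n=22: →19(W), 18(W), 16(W), 15(W) — all W, so L
n=23: →20(L), so W
n=24: →21(L), so W
n=25: →22(L), so W
n=26: →22(L), so W
n=27: →21(L), so W
n=28: →22(L), so W
n=29: →22(L), so W
n=30: →27(W), 26(W), 24(W), 23(W) — all W, so L
n=31: →28(W), 27(W), 25(W), 24(W) — all W, so L
n=32: →29(W), 28(W), 26(W), 25(W) — all W, so L
n=33: →30(L), so W
L entries with 0 ≤ n ≤ 33: n = 0, 1, 2, 10, 11, 12, 20, 21, 22, 30, 31, 32; that makes 12.

12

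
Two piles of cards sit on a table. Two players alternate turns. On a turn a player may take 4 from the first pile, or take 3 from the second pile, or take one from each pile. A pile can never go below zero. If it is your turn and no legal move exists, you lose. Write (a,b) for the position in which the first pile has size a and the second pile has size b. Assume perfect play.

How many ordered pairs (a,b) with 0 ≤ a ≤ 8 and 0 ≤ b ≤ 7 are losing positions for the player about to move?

Compute win/loss labels from the base case upward. A position with no move is L. Any other position is W if it can reach an L in one move, else L.
Every move lowers a or b (never raises either), so fill the grid row by row in increasing a, and left to right within a row: each cell's successors are then already labelled.
      b=0  b=1  b=2  b=3  b=4  b=5  b=6  b=7
a=0:    L    L    L    W    W    W    L    L
a=1:    L    W    W    W    L    L    L    W
a=2:    L    W    L    W    L    W    W    W
a=3:    L    W    L    W    L    W    L    W
a=4:    W    W    W    W    L    W    W    W
a=5:    W    L    L    L    W    W    W    L
a=6:    W    L    W    W    W    L    L    L
a=7:    W    L    W    L    W    L    W    W
a=8:    L    L    W    W    W    L    W    L
Cells with no legal move (terminal, hence L): (0,0), (0,1), (0,2), (1,0), (2,0), (3,0).
The remaining L cells, each justified by listing all of its moves:
(0,6): L (sole option (0,3)(W) is W)
(0,7): L (sole option (0,4)(W) is W)
(1,4): L (options (1,1)(W), (0,3)(W) are all W)
(1,5): L (options (1,2)(W), (0,4)(W) are all W)
(1,6): L (options (1,3)(W), (0,5)(W) are all W)
(2,2): L (sole option (1,1)(W) is W)
(2,4): L (options (2,1)(W), (1,3)(W) are all W)
(3,2): L (sole option (2,1)(W) is W)
(3,4): L (options (3,1)(W), (2,3)(W) are all W)
(3,6): L (options (3,3)(W), (2,5)(W) are all W)
(4,4): L (options (0,4)(W), (4,1)(W), (3,3)(W) are all W)
(5,1): L (options (1,1)(W), (4,0)(W) are all W)
(5,2): L (options (1,2)(W), (4,1)(W) are all W)
(5,3): L (options (1,3)(W), (5,0)(W), (4,2)(W) are all W)
(5,7): L (options (1,7)(W), (5,4)(W), (4,6)(W) are all W)
(6,1): L (options (2,1)(W), (5,0)(W) are all W)
(6,5): L (options (2,5)(W), (6,2)(W), (5,4)(W) are all W)
(6,6): L (options (2,6)(W), (6,3)(W), (5,5)(W) are all W)
(6,7): L (options (2,7)(W), (6,4)(W), (5,6)(W) are all W)
(7,1): L (options (3,1)(W), (6,0)(W) are all W)
(7,3): L (options (3,3)(W), (7,0)(W), (6,2)(W) are all W)
(7,5): L (options (3,5)(W), (7,2)(W), (6,4)(W) are all W)
(8,0): L (sole option (4,0)(W) is W)
(8,1): L (options (4,1)(W), (7,0)(W) are all W)
(8,5): L (options (4,5)(W), (8,2)(W), (7,4)(W) are all W)
(8,7): L (options (4,7)(W), (8,4)(W), (7,6)(W) are all W)
Every other cell has at least one move into one of the L cells above, so it is W.
L cells per row: a=0: 5, a=1: 4, a=2: 3, a=3: 4, a=4: 1, a=5: 4, a=6: 4, a=7: 3, a=8: 4; total 32.

32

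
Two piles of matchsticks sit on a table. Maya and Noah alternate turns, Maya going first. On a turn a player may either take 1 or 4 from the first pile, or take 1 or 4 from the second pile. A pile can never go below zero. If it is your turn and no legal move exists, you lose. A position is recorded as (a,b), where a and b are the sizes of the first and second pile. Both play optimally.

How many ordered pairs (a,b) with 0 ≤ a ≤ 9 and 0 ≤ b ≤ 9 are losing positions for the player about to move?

36

Label each position W (a win for the player to move) or L (a loss). A position with no legal move is L; any other position is W exactly when some move reaches an L, and L when every move reaches a W.
Every move lowers a or b (never raises either), so fill the grid row by row in increasing a, and left to right within a row: each cell's successors are then already labelled.
      b=0  b=1  b=2  b=3  b=4  b=5  b=6  b=7  b=8  b=9
a=0:    L    W    L    W    W    L    W    L    W    W
a=1:    W    L    W    L    W    W    L    W    L    W
a=2:    L    W    L    W    W    L    W    L    W    W
a=3:    W    L    W    L    W    W    L    W    L    W
a=4:    W    W    W    W    L    W    W    W    W    L
a=5:    L    W    L    W    W    L    W    L    W    W
a=6:    W    L    W    L    W    W    L    W    L    W
a=7:    L    W    L    W    W    L    W    L    W    W
a=8:    W    L    W    L    W    W    L    W    L    W
a=9:    W    W    W    W    L    W    W    W    W    L
Cells with no legal move (terminal, hence L): (0,0).
The remaining L cells, each justified by listing all of its moves:
(0,2): the only move is to (0,1)(W), a W ⇒ L
(0,5): moves to (0,4)(W), (0,1)(W); every one is W ⇒ L
(0,7): moves to (0,6)(W), (0,3)(W); every one is W ⇒ L
(1,1): moves to (0,1)(W), (1,0)(W); every one is W ⇒ L
(1,3): moves to (0,3)(W), (1,2)(W); every one is W ⇒ L
(1,6): moves to (0,6)(W), (1,5)(W), (1,2)(W); every one is W ⇒ L
(1,8): moves to (0,8)(W), (1,7)(W), (1,4)(W); every one is W ⇒ L
(2,0): the only move is to (1,0)(W), a W ⇒ L
(2,2): moves to (1,2)(W), (2,1)(W); every one is W ⇒ L
(2,5): moves to (1,5)(W), (2,4)(W), (2,1)(W); every one is W ⇒ L
(2,7): moves to (1,7)(W), (2,6)(W), (2,3)(W); every one is W ⇒ L
(3,1): moves to (2,1)(W), (3,0)(W); every one is W ⇒ L
(3,3): moves to (2,3)(W), (3,2)(W); every one is W ⇒ L
(3,6): moves to (2,6)(W), (3,5)(W), (3,2)(W); every one is W ⇒ L
(3,8): moves to (2,8)(W), (3,7)(W), (3,4)(W); every one is W ⇒ L
(4,4): moves to (3,4)(W), (0,4)(W), (4,3)(W), (4,0)(W); every one is W ⇒ L
(4,9): moves to (3,9)(W), (0,9)(W), (4,8)(W), (4,5)(W); every one is W ⇒ L
(5,0): moves to (4,0)(W), (1,0)(W); every one is W ⇒ L
(5,2): moves to (4,2)(W), (1,2)(W), (5,1)(W); every one is W ⇒ L
(5,5): moves to (4,5)(W), (1,5)(W), (5,4)(W), (5,1)(W); every one is W ⇒ L
(5,7): moves to (4,7)(W), (1,7)(W), (5,6)(W), (5,3)(W); every one is W ⇒ L
(6,1): moves to (5,1)(W), (2,1)(W), (6,0)(W); every one is W ⇒ L
(6,3): moves to (5,3)(W), (2,3)(W), (6,2)(W); every one is W ⇒ L
(6,6): moves to (5,6)(W), (2,6)(W), (6,5)(W), (6,2)(W); every one is W ⇒ L
(6,8): moves to (5,8)(W), (2,8)(W), (6,7)(W), (6,4)(W); every one is W ⇒ L
(7,0): moves to (6,0)(W), (3,0)(W); every one is W ⇒ L
(7,2): moves to (6,2)(W), (3,2)(W), (7,1)(W); every one is W ⇒ L
(7,5): moves to (6,5)(W), (3,5)(W), (7,4)(W), (7,1)(W); every one is W ⇒ L
(7,7): moves to (6,7)(W), (3,7)(W), (7,6)(W), (7,3)(W); every one is W ⇒ L
(8,1): moves to (7,1)(W), (4,1)(W), (8,0)(W); every one is W ⇒ L
(8,3): moves to (7,3)(W), (4,3)(W), (8,2)(W); every one is W ⇒ L
(8,6): moves to (7,6)(W), (4,6)(W), (8,5)(W), (8,2)(W); every one is W ⇒ L
(8,8): moves to (7,8)(W), (4,8)(W), (8,7)(W), (8,4)(W); every one is W ⇒ L
(9,4): moves to (8,4)(W), (5,4)(W), (9,3)(W), (9,0)(W); every one is W ⇒ L
(9,9): moves to (8,9)(W), (5,9)(W), (9,8)(W), (9,5)(W); every one is W ⇒ L
Every other cell has at least one move into one of the L cells above, so it is W.
L cells per row: a=0: 4, a=1: 4, a=2: 4, a=3: 4, a=4: 2, a=5: 4, a=6: 4, a=7: 4, a=8: 4, a=9: 2; total 36.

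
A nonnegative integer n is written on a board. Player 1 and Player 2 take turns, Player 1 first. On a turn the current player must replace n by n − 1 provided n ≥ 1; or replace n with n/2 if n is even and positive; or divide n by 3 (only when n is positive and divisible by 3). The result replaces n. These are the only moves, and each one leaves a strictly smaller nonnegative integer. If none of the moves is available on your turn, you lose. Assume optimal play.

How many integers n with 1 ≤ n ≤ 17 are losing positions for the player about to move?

Use the standard recursion: the mover loses at a terminal position; elsewhere, the mover wins exactly when some move hands the opponent an L position.
n=0: no move → L
n=1: W (go to 0, an L position)
n=2: L (sole option 1(W) is W)
n=3: W (go to 2, an L position)
n=4: W (go to 2, an L position)
n=5: L (sole option 4(W) is W)
n=6: W (go to 2, an L position)
n=7: L (sole option 6(W) is W)
n=8: W (go to 7, an L position)
n=9: L (options 3(W), 8(W) are all W)
n=10: W (go to 5, an L position)
n=11: L (sole option 10(W) is W)
n=12: W (go to 11, an L position)
n=13: L (sole option 12(W) is W)
n=14: W (go to 7, an L position)
n=15: W (go to 5, an L position)
n=16: L (options 8(W), 15(W) are all W)
n=17: W (go to 16, an L position)
L entries with 1 ≤ n ≤ 17 (n=0 is outside the asked range and is not counted): n = 2, 5, 7, 9, 11, 13, 16; that makes 7.

7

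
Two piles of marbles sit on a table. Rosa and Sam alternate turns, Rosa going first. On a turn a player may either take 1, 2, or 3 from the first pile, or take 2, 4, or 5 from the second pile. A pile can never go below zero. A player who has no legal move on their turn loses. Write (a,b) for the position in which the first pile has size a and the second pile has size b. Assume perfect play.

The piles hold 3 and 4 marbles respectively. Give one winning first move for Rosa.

Positions with no move are L. A position that does have a move is losing for the player to move precisely when every available move leads to a winning position for the opponent. Fill in the labels:
No move ever increases a pile, so every position that can arise here has a ≤ 3 and b ≤ 4; it is enough to label the cells with 0 ≤ a ≤ 3 and 0 ≤ b ≤ 4.
Every move lowers a or b (never raises either), so fill the grid row by row in increasing a, and left to right within a row: each cell's successors are then already labelled.
      b=0  b=1  b=2  b=3  b=4
a=0:    L    L    W    W    W
a=1:    W    W    L    L    W
a=2:    W    W    W    W    L
a=3:    W    W    W    W    W
Cells with no legal move (terminal, hence L): (0,0), (0,1).
The remaining L cells, each justified by listing all of its moves:
(1,2): →(0,2)(W), (1,0)(W) — all W, so L
(1,3): →(0,3)(W), (1,1)(W) — all W, so L
(2,4): →(1,4)(W), (0,4)(W), (2,2)(W), (2,0)(W) — all W, so L
Every other cell has at least one move into one of the L cells above, so it is W.
From (3,4), the L positions reachable in one move are: (2,4).

Move to (2,4).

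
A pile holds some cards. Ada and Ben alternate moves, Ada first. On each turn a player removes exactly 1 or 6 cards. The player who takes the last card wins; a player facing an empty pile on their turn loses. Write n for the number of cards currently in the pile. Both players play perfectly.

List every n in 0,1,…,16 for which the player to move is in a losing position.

0, 2, 4, 7, 9, 11, 14, 16

Compute win/loss labels from the base case upward. A position with no move is L. Any other position is W if it can reach an L in one move, else L.
n=0: no move → L
n=1: →0(L), so W
n=2: →1(W) only, which is W, so L
n=3: →2(L), so W
n=4: →3(W) only, which is W, so L
n=5: →4(L), so W
n=6: →0(L), so W
n=7: →6(W), 1(W) — all W, so L
n=8: →7(L), so W
n=9: →8(W), 3(W) — all W, so L
n=10: →9(L), so W
n=11: →10(W), 5(W) — all W, so L
n=12: →11(L), so W
n=13: →7(L), so W
n=14: →13(W), 8(W) — all W, so L
n=15: →14(L), so W
n=16: →15(W), 10(W) — all W, so L
Reading off the rows marked L gives the requested list; there are 8 such values of n.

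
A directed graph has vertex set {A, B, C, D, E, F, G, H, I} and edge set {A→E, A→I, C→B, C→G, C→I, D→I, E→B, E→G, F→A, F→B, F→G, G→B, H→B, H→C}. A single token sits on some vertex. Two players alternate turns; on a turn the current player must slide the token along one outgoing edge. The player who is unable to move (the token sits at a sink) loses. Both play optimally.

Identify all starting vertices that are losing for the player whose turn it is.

B, I

Classify positions by backward induction: terminal positions (no move available) are L. From any other position, the mover wins iff some move reaches an L.
Every edge goes from a vertex to one that appears earlier in the order I, B, G, D, E, C, A, F, H, so processing vertices in that order labels each vertex after all of its successors.
I: no outgoing edge → L
B: no outgoing edge → L
G: W (go to B, an L position)
D: W (go to I, an L position)
E: W (go to B, an L position)
C: W (go to B, an L position)
A: W (go to I, an L position)
F: W (go to B, an L position)
H: W (go to B, an L position)
The losing starting vertices are exactly the entries labelled L in this table (2 of them).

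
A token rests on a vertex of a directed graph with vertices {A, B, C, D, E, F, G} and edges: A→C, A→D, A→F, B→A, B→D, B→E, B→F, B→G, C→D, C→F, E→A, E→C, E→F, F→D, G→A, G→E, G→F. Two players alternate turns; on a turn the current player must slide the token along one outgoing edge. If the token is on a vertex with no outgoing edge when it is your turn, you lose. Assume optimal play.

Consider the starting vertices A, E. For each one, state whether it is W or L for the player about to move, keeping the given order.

Build the W/L table. Terminal = L. A non-terminal position is W if it has a move to some L; otherwise it is L.
Every edge goes from a vertex to one that appears earlier in the order D, F, C, A, E, G, B, so processing vertices in that order labels each vertex after all of its successors.
D: no outgoing edge → L
F: →D(L), so W
C: →D(L), so W
A: →D(L), so W
E: →A(W), C(W), F(W) — all W, so L
G: →E(L), so W
B: →E(L), so W

A: W, E: L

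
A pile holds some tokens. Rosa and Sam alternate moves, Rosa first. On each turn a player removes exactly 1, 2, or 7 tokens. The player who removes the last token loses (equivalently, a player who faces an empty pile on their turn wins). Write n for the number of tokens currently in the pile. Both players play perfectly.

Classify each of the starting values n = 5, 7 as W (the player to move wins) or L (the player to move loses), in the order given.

Compute win/loss labels from the base case upward. A position with no move is W. Any other position is W if it can reach an L in one move, else L.
n=0: no move; the opponent has just taken the last token and therefore loses → W
n=1: L (sole option 0(W) is W)
n=2: W (go to 1, an L position)
n=3: W (go to 1, an L position)
n=4: L (options 3(W), 2(W) are all W)
n=5: W (go to 4, an L position)
n=6: W (go to 4, an L position)
n=7: L (options 6(W), 5(W), 0(W) are all W)

5: W, 7: L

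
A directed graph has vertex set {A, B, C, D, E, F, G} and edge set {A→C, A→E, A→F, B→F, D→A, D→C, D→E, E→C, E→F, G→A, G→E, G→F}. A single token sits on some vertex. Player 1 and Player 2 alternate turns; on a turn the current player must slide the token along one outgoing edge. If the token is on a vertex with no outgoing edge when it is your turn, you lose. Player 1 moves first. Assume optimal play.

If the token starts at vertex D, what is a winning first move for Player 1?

Label each position W (a win for the player to move) or L (a loss). A position with no legal move is L; any other position is W exactly when some move reaches an L, and L when every move reaches a W.
Every edge goes from a vertex to one that appears earlier in the order F, C, E, A, B, G, D, so processing vertices in that order labels each vertex after all of its successors.
F: no outgoing edge → L
C: no outgoing edge → L
E: can move to C, which is L ⇒ W
A: can move to C, which is L ⇒ W
B: can move to F, which is L ⇒ W
G: can move to F, which is L ⇒ W
D: can move to C, which is L ⇒ W
From D, the L positions reachable in one move are: C.

Move to C.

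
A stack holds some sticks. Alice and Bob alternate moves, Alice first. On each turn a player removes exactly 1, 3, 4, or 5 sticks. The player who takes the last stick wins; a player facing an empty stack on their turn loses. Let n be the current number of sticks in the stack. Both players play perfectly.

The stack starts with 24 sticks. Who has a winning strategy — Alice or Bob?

Bob wins.

Work bottom-up. With no move the player to move loses. Otherwise the position is W if at least one move leads to an L position for the opponent, and L if every move leads to a W.
n=0: no move → L
n=1: →0(L), so W
n=2: →1(W) only, which is W, so L
n=3: →2(L), so W
n=4: →0(L), so W
n=5: →2(L), so W
n=6: →2(L), so W
n=7: →2(L), so W
n=8: →7(W), 5(W), 4(W), 3(W) — all W, so L
n=9: →8(L), so W
n=10: →9(W), 7(W), 6(W), 5(W) — all W, so L
n=11: →10(L), so W
n=12: →8(L), so W
n=13: →10(L), so W
n=14: →10(L), so W
n=15: →10(L), so W
n=16: →15(W), 13(W), 12(W), 11(W) — all W, so L
n=17: →16(L), so W
n=18: →17(W), 15(W), 14(W), 13(W) — all W, so L
n=19: →18(L), so W
n=20: →16(L), so W
n=21: →18(L), so W
n=22: →18(L), so W
n=23: →18(L), so W
n=24: →23(W), 21(W), 20(W), 19(W) — all W, so L
Every move from 24 reaches a W position, so the mover loses.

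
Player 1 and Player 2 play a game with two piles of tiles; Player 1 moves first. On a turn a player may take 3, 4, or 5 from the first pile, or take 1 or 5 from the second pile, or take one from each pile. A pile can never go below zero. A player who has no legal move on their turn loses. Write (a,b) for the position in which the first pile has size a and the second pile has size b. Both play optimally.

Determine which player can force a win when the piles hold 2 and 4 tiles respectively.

Player 2 wins.

Build the W/L table. Terminal = L. A non-terminal position is W if it has a move to some L; otherwise it is L.
No move ever increases a pile, so every position that can arise here has a ≤ 2 and b ≤ 4; it is enough to label the cells with 0 ≤ a ≤ 2 and 0 ≤ b ≤ 4.
Every move lowers a or b (never raises either), so fill the grid row by row in increasing a, and left to right within a row: each cell's successors are then already labelled.
      b=0  b=1  b=2  b=3  b=4
a=0:    L    W    L    W    L
a=1:    L    W    L    W    L
a=2:    L    W    L    W    L
Cells with no legal move (terminal, hence L): (0,0), (1,0), (2,0).
The remaining L cells, each justified by listing all of its moves:
(0,2): L (sole option (0,1)(W) is W)
(0,4): L (sole option (0,3)(W) is W)
(1,2): L (options (1,1)(W), (0,1)(W) are all W)
(1,4): L (options (1,3)(W), (0,3)(W) are all W)
(2,2): L (options (2,1)(W), (1,1)(W) are all W)
(2,4): L (options (2,3)(W), (1,3)(W) are all W)
Every other cell has at least one move into one of the L cells above, so it is W.
The starting position (2,4) is L: whatever Player 1 does, the opponent receives a W position.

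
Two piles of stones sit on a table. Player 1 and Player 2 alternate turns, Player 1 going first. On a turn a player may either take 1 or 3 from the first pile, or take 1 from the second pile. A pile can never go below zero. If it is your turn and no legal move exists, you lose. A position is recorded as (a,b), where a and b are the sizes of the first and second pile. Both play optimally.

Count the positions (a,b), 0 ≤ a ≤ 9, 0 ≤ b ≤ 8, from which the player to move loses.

Compute win/loss labels from the base case upward. A position with no move is L. Any other position is W if it can reach an L in one move, else L.
Every move lowers a or b (never raises either), so fill the grid row by row in increasing a, and left to right within a row: each cell's successors are then already labelled.
      b=0  b=1  b=2  b=3  b=4  b=5  b=6  b=7  b=8
a=0:    L    W    L    W    L    W    L    W    L
a=1:    W    L    W    L    W    L    W    L    W
a=2:    L    W    L    W    L    W    L    W    L
a=3:    W    L    W    L    W    L    W    L    W
a=4:    L    W    L    W    L    W    L    W    L
a=5:    W    L    W    L    W    L    W    L    W
a=6:    L    W    L    W    L    W    L    W    L
a=7:    W    L    W    L    W    L    W    L    W
a=8:    L    W    L    W    L    W    L    W    L
a=9:    W    L    W    L    W    L    W    L    W
Cells with no legal move (terminal, hence L): (0,0).
The remaining L cells, each justified by listing all of its moves:
(0,2): →(0,1)(W) only, which is W, so L
(0,4): →(0,3)(W) only, which is W, so L
(0,6): →(0,5)(W) only, which is W, so L
(0,8): →(0,7)(W) only, which is W, so L
(1,1): →(0,1)(W), (1,0)(W) — all W, so L
(1,3): →(0,3)(W), (1,2)(W) — all W, so L
(1,5): →(0,5)(W), (1,4)(W) — all W, so L
(1,7): →(0,7)(W), (1,6)(W) — all W, so L
(2,0): →(1,0)(W) only, which is W, so L
(2,2): →(1,2)(W), (2,1)(W) — all W, so L
(2,4): →(1,4)(W), (2,3)(W) — all W, so L
(2,6): →(1,6)(W), (2,5)(W) — all W, so L
(2,8): →(1,8)(W), (2,7)(W) — all W, so L
(3,1): →(2,1)(W), (0,1)(W), (3,0)(W) — all W, so L
(3,3): →(2,3)(W), (0,3)(W), (3,2)(W) — all W, so L
(3,5): →(2,5)(W), (0,5)(W), (3,4)(W) — all W, so L
(3,7): →(2,7)(W), (0,7)(W), (3,6)(W) — all W, so L
(4,0): →(3,0)(W), (1,0)(W) — all W, so L
(4,2): →(3,2)(W), (1,2)(W), (4,1)(W) — all W, so L
(4,4): →(3,4)(W), (1,4)(W), (4,3)(W) — all W, so L
(4,6): →(3,6)(W), (1,6)(W), (4,5)(W) — all W, so L
(4,8): →(3,8)(W), (1,8)(W), (4,7)(W) — all W, so L
(5,1): →(4,1)(W), (2,1)(W), (5,0)(W) — all W, so L
(5,3): →(4,3)(W), (2,3)(W), (5,2)(W) — all W, so L
(5,5): →(4,5)(W), (2,5)(W), (5,4)(W) — all W, so L
(5,7): →(4,7)(W), (2,7)(W), (5,6)(W) — all W, so L
(6,0): →(5,0)(W), (3,0)(W) — all W, so L
(6,2): →(5,2)(W), (3,2)(W), (6,1)(W) — all W, so L
(6,4): →(5,4)(W), (3,4)(W), (6,3)(W) — all W, so L
(6,6): →(5,6)(W), (3,6)(W), (6,5)(W) — all W, so L
(6,8): →(5,8)(W), (3,8)(W), (6,7)(W) — all W, so L
(7,1): →(6,1)(W), (4,1)(W), (7,0)(W) — all W, so L
(7,3): →(6,3)(W), (4,3)(W), (7,2)(W) — all W, so L
(7,5): →(6,5)(W), (4,5)(W), (7,4)(W) — all W, so L
(7,7): →(6,7)(W), (4,7)(W), (7,6)(W) — all W, so L
(8,0): →(7,0)(W), (5,0)(W) — all W, so L
(8,2): →(7,2)(W), (5,2)(W), (8,1)(W) — all W, so L
(8,4): →(7,4)(W), (5,4)(W), (8,3)(W) — all W, so L
(8,6): →(7,6)(W), (5,6)(W), (8,5)(W) — all W, so L
(8,8): →(7,8)(W), (5,8)(W), (8,7)(W) — all W, so L
(9,1): →(8,1)(W), (6,1)(W), (9,0)(W) — all W, so L
(9,3): →(8,3)(W), (6,3)(W), (9,2)(W) — all W, so L
(9,5): →(8,5)(W), (6,5)(W), (9,4)(W) — all W, so L
(9,7): →(8,7)(W), (6,7)(W), (9,6)(W) — all W, so L
Every other cell has at least one move into one of the L cells above, so it is W.
L cells per row: a=0: 5, a=1: 4, a=2: 5, a=3: 4, a=4: 5, a=5: 4, a=6: 5, a=7: 4, a=8: 5, a=9: 4; total 45.

45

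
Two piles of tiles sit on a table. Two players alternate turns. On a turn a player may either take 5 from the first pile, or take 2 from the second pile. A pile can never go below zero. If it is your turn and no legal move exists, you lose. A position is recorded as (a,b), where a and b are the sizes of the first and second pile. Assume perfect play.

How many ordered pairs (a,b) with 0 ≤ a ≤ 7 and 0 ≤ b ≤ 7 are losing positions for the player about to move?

Label each position W (a win for the player to move) or L (a loss). A position with no legal move is L; any other position is W exactly when some move reaches an L, and L when every move reaches a W.
Every move lowers a or b (never raises either), so fill the grid row by row in increasing a, and left to right within a row: each cell's successors are then already labelled.
      b=0  b=1  b=2  b=3  b=4  b=5  b=6  b=7
a=0:    L    L    W    W    L    L    W    W
a=1:    L    L    W    W    L    L    W    W
a=2:    L    L    W    W    L    L    W    W
a=3:    L    L    W    W    L    L    W    W
a=4:    L    L    W    W    L    L    W    W
a=5:    W    W    L    L    W    W    L    L
a=6:    W    W    L    L    W    W    L    L
a=7:    W    W    L    L    W    W    L    L
Cells with no legal move (terminal, hence L): (0,0), (0,1), (1,0), (1,1), (2,0), (2,1), (3,0), (3,1), (4,0), (4,1).
The remaining L cells, each justified by listing all of its moves:
(0,4): L (sole option (0,2)(W) is W)
(0,5): L (sole option (0,3)(W) is W)
(1,4): L (sole option (1,2)(W) is W)
(1,5): L (sole option (1,3)(W) is W)
(2,4): L (sole option (2,2)(W) is W)
(2,5): L (sole option (2,3)(W) is W)
(3,4): L (sole option (3,2)(W) is W)
(3,5): L (sole option (3,3)(W) is W)
(4,4): L (sole option (4,2)(W) is W)
(4,5): L (sole option (4,3)(W) is W)
(5,2): L (options (0,2)(W), (5,0)(W) are all W)
(5,3): L (options (0,3)(W), (5,1)(W) are all W)
(5,6): L (options (0,6)(W), (5,4)(W) are all W)
(5,7): L (options (0,7)(W), (5,5)(W) are all W)
(6,2): L (options (1,2)(W), (6,0)(W) are all W)
(6,3): L (options (1,3)(W), (6,1)(W) are all W)
(6,6): L (options (1,6)(W), (6,4)(W) are all W)
(6,7): L (options (1,7)(W), (6,5)(W) are all W)
(7,2): L (options (2,2)(W), (7,0)(W) are all W)
(7,3): L (options (2,3)(W), (7,1)(W) are all W)
(7,6): L (options (2,6)(W), (7,4)(W) are all W)
(7,7): L (options (2,7)(W), (7,5)(W) are all W)
Every other cell has at least one move into one of the L cells above, so it is W.
L cells per row: a=0: 4, a=1: 4, a=2: 4, a=3: 4, a=4: 4, a=5: 4, a=6: 4, a=7: 4; total 32.

32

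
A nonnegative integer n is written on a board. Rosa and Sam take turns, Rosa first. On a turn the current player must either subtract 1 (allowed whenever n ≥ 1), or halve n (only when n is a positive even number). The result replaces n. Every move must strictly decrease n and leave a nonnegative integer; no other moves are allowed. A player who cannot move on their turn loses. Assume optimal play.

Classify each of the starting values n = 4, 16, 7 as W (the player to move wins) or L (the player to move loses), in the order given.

Work bottom-up. With no move the player to move loses. Otherwise the position is W if at least one move leads to an L position for the opponent, and L if every move leads to a W.
n=0: no move → L
n=1: W (go to 0, an L position)
n=2: L (sole option 1(W) is W)
n=3: W (go to 2, an L position)
n=4: W (go to 2, an L position)
n=5: L (sole option 4(W) is W)
n=6: W (go to 5, an L position)
n=7: L (sole option 6(W) is W)
n=8: W (go to 7, an L position)
n=9: L (sole option 8(W) is W)
n=10: W (go to 5, an L position)
n=11: L (sole option 10(W) is W)
n=12: W (go to 11, an L position)
n=13: L (sole option 12(W) is W)
n=14: W (go to 7, an L position)
n=15: L (sole option 14(W) is W)
n=16: W (go to 15, an L position)

4: W, 16: W, 7: L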